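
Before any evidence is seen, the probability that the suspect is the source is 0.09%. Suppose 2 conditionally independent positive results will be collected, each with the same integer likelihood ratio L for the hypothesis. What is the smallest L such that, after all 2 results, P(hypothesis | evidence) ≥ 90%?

100

Prior odds = 0.0009/0.9991 = 9/9991.
Target odds = 0.9/0.1 = 9.
Need L² ≥ 9 ÷ (9/9991) = 9991.
99² = 9801 < 9991 ≤ 10000 = 100², so L = 100.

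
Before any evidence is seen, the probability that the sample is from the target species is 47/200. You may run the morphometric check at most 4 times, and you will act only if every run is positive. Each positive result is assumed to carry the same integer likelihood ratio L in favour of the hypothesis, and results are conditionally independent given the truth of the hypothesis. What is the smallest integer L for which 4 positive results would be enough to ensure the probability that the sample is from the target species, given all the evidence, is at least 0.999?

Prior odds = 0.235/0.765 = 47/153.
Target odds = 0.999/0.001 = 999.
Need L⁴ ≥ 999 ÷ (47/153) = 152847/47.
7⁴ = 2401 < 152847/47 ≤ 4096 = 8⁴, so L = 8.

8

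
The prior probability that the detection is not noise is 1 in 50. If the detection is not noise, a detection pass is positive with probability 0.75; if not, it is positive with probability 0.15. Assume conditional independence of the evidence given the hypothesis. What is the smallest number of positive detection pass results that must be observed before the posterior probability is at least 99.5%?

6

Prior odds: 0.02 ÷ 0.98 = 1/49.
Likelihood ratio of a positive = 0.75/0.15 = 5.
Target posterior odds = 0.995/0.005 = 199.
Require 5ⁿ ≥ 199 ÷ (1/49) = 9751.
5⁵ = 3125 falls short of 9751 but 5⁶ = 15625 reaches it, so n = 6.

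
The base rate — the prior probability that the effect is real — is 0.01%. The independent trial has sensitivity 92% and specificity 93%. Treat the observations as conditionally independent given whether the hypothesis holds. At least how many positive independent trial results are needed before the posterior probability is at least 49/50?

Prior odds = 0.0001/0.9999 = 1/9999.
False-positive rate = 1 − 0.93 = 0.07; likelihood ratio of a positive = 0.92/0.07 = 92/7.
Target odds: 0.98 ÷ 0.02 = 49.
Require (92/7)ⁿ ≥ 49 ÷ (1/9999) = 489951.
(92/7)⁵ ≈392147 falls short of 489951 but (92/7)⁶ ≈5.15393e+06 reaches it, so n = 6.

6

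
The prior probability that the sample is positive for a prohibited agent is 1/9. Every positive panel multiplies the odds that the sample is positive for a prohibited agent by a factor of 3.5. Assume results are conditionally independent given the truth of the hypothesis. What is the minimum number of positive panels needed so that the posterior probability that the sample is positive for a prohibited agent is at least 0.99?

Prior odds = (1/9)/(8/9) = 0.125.
Likelihood ratio per positive panel = 3.5.
Target posterior odds = 0.99/0.01 = 99.
Need 0.125 × 3.5ⁿ ≥ 99, i.e. 3.5ⁿ ≥ 792.
3.5⁵ = 525.21875 falls short of 792 but 3.5⁶ = 1838.265625 reaches it, so n = 6.

6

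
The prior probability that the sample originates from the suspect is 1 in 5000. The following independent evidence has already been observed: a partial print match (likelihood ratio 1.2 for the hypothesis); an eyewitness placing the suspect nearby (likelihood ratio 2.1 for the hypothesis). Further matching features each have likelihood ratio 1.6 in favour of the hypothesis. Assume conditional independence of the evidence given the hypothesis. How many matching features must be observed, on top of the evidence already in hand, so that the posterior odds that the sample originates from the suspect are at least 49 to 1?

25

Prior odds = 0.0002/0.9998 = 1/4999.
Combined Bayes factor of the evidence already in hand = 1.2 × 2.1 = 2.52.
Odds after that evidence = (1/4999) × 2.52 = 63/124975.
Target odds = 49.
Need 1.6ⁿ ≥ 49 ÷ (63/124975) = 874825/9.
1.6²⁴ ≈79228.2 falls short of 874825/9 but 1.6²⁵ ≈126765 reaches it, so n = 25.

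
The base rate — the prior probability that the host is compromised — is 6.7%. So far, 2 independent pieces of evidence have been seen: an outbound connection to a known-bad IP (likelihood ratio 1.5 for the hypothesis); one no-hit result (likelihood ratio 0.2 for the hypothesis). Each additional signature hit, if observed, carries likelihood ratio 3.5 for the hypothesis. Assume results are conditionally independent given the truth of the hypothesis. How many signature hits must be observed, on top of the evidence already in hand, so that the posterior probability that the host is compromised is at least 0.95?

Prior odds = 0.067/0.933 = 67/933.
Combined Bayes factor of the evidence already in hand = 1.5 × 0.2 = 0.3.
Odds after that evidence = (67/933) × 0.3 = 67/3110.
Target odds = 0.95/0.05 = 19.
Need 3.5ⁿ ≥ 19 ÷ (67/3110) = 59090/67.
3.5⁵ = 525.21875 falls short of 59090/67 but 3.5⁶ = 1838.265625 reaches it, so n = 6.

6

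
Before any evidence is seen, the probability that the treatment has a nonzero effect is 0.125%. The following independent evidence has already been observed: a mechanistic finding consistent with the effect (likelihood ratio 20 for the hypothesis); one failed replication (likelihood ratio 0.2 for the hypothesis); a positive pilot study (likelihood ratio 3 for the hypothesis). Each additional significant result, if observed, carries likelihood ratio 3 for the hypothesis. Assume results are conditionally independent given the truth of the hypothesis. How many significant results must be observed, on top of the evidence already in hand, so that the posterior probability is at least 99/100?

9

Prior odds = 0.00125/0.99875 = 1/799.
Combined Bayes factor of the evidence already in hand = 20 × 0.2 × 3 = 12.
Odds after that evidence = (1/799) × 12 = 12/799.
Target odds = 0.99/0.01 = 99.
Need 3ⁿ ≥ 99 ÷ (12/799) = 6591.75.
3⁸ = 6561 falls short of 6591.75 but 3⁹ = 19683 reaches it, so n = 9.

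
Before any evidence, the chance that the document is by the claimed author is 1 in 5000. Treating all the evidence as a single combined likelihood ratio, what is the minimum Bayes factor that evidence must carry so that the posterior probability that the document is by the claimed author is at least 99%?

Prior odds = 0.0002/0.9998 = 1/4999.
Target odds = 0.99/0.01 = 99.
Required Bayes factor = 99 ÷ (1/4999) = 494901.

494901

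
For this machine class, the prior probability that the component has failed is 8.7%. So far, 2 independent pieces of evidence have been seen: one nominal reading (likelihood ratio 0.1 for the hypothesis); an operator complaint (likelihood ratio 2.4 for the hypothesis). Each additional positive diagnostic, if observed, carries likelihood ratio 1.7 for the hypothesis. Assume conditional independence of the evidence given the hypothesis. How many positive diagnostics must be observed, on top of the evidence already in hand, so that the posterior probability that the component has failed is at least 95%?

13

Prior odds = 0.087/0.913 = 87/913.
Combined Bayes factor of the evidence already in hand = 0.1 × 2.4 = 0.24.
Odds after that evidence = (87/913) × 0.24 = 522/22825.
Target odds = 0.95/0.05 = 19.
Need 1.7ⁿ ≥ 19 ÷ (522/22825) = 433675/522.
1.7¹² ≈582.622 falls short of 433675/522 but 1.7¹³ ≈990.458 reaches it, so n = 13.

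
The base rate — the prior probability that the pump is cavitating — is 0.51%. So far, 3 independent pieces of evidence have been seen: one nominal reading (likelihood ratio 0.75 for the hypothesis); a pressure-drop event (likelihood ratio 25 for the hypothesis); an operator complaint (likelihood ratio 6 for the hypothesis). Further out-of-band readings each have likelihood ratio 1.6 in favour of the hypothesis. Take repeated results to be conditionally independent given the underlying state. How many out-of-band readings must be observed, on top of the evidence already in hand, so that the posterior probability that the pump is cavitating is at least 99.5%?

13

Prior odds = 0.0051/0.9949 = 51/9949.
Combined Bayes factor of the evidence already in hand = 0.75 × 25 × 6 = 112.5.
Odds after that evidence = (51/9949) × 112.5 = 11475/19898.
Target odds = 0.995/0.005 = 199.
Need 1.6ⁿ ≥ 199 ÷ (11475/19898) = 3959702/11475.
1.6¹² ≈281.475 falls short of 3959702/11475 but 1.6¹³ ≈450.36 reaches it, so n = 13.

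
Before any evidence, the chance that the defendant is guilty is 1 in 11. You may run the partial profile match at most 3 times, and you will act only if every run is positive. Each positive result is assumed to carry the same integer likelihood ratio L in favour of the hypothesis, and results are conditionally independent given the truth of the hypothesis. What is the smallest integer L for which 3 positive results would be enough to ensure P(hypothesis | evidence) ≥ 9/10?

Prior odds = (1/11)/(10/11) = 0.1.
Target odds = 0.9/0.1 = 9.
Need L³ ≥ 9 ÷ 0.1 = 90.
4³ = 64 < 90 ≤ 125 = 5³, so L = 5.

5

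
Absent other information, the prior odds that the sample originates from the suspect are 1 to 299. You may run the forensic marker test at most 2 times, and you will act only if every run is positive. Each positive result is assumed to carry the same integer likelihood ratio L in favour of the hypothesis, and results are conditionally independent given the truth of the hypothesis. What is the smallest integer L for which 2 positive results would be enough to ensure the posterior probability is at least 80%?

35

Prior odds = 1/299.
Target odds = 0.8/0.2 = 4.
Need L² ≥ 4 ÷ (1/299) = 1196.
34² = 1156 < 1196 ≤ 1225 = 35², so L = 35.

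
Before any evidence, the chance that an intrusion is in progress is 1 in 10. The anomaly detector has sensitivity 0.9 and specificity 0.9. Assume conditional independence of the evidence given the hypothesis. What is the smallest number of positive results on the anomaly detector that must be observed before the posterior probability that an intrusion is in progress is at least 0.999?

5

Prior odds: 0.1 ÷ 0.9 = 1/9.
False-positive rate = 1 − 0.9 = 0.1; likelihood ratio of a positive = 0.9/0.1 = 9.
Target posterior odds = 0.999/0.001 = 999.
Need (1/9) × 9ⁿ ≥ 999, i.e. 9ⁿ ≥ 8991.
9⁴ = 6561 falls short of 8991 but 9⁵ = 59049 reaches it, so n = 5.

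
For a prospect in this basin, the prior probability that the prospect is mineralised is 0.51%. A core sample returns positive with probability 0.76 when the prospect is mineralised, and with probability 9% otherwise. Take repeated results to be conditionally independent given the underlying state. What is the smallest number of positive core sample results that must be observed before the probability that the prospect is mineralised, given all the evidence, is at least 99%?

5

Prior odds: 0.0051 ÷ 0.9949 = 51/9949.
Likelihood ratio of a positive result = 0.76/0.09 = 76/9.
Target odds: 0.99 ÷ 0.01 = 99.
Need (51/9949) × (76/9)ⁿ ≥ 99, i.e. (76/9)ⁿ ≥ 328317/17.
(76/9)⁴ = 33362176/6561 falls short of 328317/17 but (76/9)⁵ ≈42939.3 reaches it, so n = 5.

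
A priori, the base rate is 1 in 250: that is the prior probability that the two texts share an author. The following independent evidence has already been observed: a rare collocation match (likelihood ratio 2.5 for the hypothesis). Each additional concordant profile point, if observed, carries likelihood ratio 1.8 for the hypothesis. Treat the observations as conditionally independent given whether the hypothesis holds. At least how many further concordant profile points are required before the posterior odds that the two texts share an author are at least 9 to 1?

12

Prior odds = 0.004/0.996 = 1/249.
Bayes factor of the evidence already in hand = 2.5.
Odds after that evidence = (1/249) × 2.5 = 5/498.
Target odds = 9.
Need 1.8ⁿ ≥ 9 ÷ (5/498) = 896.4.
1.8¹¹ ≈642.684 falls short of 896.4 but 1.8¹² ≈1156.83 reaches it, so n = 12.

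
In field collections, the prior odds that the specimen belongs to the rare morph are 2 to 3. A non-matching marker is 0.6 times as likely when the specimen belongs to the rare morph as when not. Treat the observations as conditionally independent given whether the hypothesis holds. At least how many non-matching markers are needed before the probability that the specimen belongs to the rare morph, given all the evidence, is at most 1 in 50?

Prior odds = 2/3.
Likelihood ratio per non-matching marker = 0.6.
Target posterior odds = 0.02/0.98 = 1/49.
Need (2/3) × 0.6ⁿ ≤ 1/49, i.e. 0.6ⁿ ≤ 3/98.
0.6⁶ = 729/15625 is still above 3/98 but 0.6⁷ = 2187/78125 is at or below it, so n = 7.

7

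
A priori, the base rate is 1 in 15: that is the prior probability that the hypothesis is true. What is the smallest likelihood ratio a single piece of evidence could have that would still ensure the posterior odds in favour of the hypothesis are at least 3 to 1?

42

Prior odds = (1/15)/(14/15) = 1/14.
Target odds = 3.
Required Bayes factor = 3 ÷ (1/14) = 42.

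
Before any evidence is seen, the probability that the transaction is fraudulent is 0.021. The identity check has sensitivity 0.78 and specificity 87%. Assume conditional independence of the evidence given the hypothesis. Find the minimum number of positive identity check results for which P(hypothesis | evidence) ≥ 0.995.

Prior odds = 0.021/0.979 = 21/979.
False-positive rate = 1 − 0.87 = 0.13; likelihood ratio of a positive = 0.78/0.13 = 6.
Target posterior odds = 0.995/0.005 = 199.
Need (21/979) × 6ⁿ ≥ 199, i.e. 6ⁿ ≥ 194821/21.
6⁵ = 7776 falls short of 194821/21 but 6⁶ = 46656 reaches it, so n = 6.

6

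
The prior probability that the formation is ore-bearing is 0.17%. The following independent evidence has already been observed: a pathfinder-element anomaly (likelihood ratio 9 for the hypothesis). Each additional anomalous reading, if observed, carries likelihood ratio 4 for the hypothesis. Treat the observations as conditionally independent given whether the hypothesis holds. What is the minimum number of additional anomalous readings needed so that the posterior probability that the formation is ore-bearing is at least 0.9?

Prior odds = 0.0017/0.9983 = 17/9983.
Bayes factor of the evidence already in hand = 9.
Odds after that evidence = (17/9983) × 9 = 153/9983.
Target odds = 0.9/0.1 = 9.
Need 4ⁿ ≥ 9 ÷ (153/9983) = 9983/17.
4⁴ = 256 falls short of 9983/17 but 4⁵ = 1024 reaches it, so n = 5.

5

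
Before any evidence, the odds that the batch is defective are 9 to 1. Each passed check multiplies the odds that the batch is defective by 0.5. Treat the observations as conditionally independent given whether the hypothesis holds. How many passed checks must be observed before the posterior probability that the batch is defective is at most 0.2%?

Prior odds = 9.
Likelihood ratio per passed check = 0.5.
Target posterior odds = 0.002/0.998 = 1/499.
Need 9 × 0.5ⁿ ≤ 1/499, i.e. 0.5ⁿ ≤ 1/4491.
0.5¹² = 1/4096 is still above 1/4491 but 0.5¹³ = 1/8192 is at or below it, so n = 13.

13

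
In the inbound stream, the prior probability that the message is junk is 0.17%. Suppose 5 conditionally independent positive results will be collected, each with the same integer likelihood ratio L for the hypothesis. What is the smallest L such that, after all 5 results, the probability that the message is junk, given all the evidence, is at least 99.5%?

11

Prior odds = 0.0017/0.9983 = 17/9983.
Target odds = 0.995/0.005 = 199.
Need L⁵ ≥ 199 ÷ (17/9983) = 1986617/17.
10⁵ = 100000 < 1986617/17 ≤ 161051 = 11⁵, so L = 11.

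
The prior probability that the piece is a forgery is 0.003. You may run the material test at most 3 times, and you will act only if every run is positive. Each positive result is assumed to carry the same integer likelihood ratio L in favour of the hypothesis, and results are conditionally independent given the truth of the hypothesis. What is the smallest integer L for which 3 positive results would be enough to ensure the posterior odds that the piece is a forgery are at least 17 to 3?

13

Prior odds = 0.003/0.997 = 3/997.
Target odds = 17/3.
Need L³ ≥ 17/3 ÷ (3/997) = 16949/9.
12³ = 1728 < 16949/9 ≤ 2197 = 13³, so L = 13.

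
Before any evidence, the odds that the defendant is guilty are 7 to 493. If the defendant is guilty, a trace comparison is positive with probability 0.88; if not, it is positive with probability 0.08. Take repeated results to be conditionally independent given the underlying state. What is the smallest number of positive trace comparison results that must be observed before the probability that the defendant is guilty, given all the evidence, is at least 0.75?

Prior odds = 7/493.
Likelihood ratio of a positive = 0.88/0.08 = 11.
Target posterior odds = 0.75/0.25 = 3.
Need (7/493) × 11ⁿ ≥ 3, i.e. 11ⁿ ≥ 1479/7.
11² = 121 falls short of 1479/7 but 11³ = 1331 reaches it, so n = 3.

3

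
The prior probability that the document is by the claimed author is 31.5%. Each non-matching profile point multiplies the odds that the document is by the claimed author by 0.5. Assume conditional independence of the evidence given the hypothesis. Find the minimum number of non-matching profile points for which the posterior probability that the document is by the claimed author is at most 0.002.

8

Prior odds: 0.315 ÷ 0.685 = 63/137.
Likelihood ratio per non-matching profile point = 0.5.
Target posterior odds = 0.002/0.998 = 1/499.
Need (63/137) × 0.5ⁿ ≤ 1/499, i.e. 0.5ⁿ ≤ 137/31437.
0.5⁷ = 0.0078125 is still above 137/31437 but 0.5⁸ = 0.00390625 is at or below it, so n = 8.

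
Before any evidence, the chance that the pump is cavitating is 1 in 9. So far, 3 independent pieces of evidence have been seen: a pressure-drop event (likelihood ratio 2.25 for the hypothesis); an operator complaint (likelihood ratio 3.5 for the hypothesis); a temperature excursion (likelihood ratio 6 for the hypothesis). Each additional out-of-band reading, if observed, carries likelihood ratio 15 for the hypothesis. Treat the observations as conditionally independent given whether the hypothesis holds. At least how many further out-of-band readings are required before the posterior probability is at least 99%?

2

Prior odds = (1/9)/(8/9) = 0.125.
Combined Bayes factor of the evidence already in hand = 2.25 × 3.5 × 6 = 47.25.
Odds after that evidence = 0.125 × 47.25 = 5.90625.
Target odds = 0.99/0.01 = 99.
Need 15ⁿ ≥ 99 ÷ 5.90625 = 352/21.
15¹ = 15 falls short of 352/21 but 15² = 225 reaches it, so n = 2.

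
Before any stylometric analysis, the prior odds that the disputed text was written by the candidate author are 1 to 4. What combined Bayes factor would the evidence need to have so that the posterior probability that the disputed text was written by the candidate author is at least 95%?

76

Prior odds = 0.25.
Target odds = 0.95/0.05 = 19.
Required Bayes factor = 19 ÷ 0.25 = 76.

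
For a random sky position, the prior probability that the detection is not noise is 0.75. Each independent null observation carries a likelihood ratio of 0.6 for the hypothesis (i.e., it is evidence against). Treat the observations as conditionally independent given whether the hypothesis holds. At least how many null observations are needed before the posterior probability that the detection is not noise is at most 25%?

Prior odds = 0.75/0.25 = 3.
Likelihood ratio per null observation = 0.6.
Target odds: 0.25 ÷ 0.75 = 1/3.
Require 0.6ⁿ ≤ 1/3 ÷ 3 = 1/9.
0.6⁴ = 0.1296 is still above 1/9 but 0.6⁵ = 0.07776 is at or below it, so n = 5.

5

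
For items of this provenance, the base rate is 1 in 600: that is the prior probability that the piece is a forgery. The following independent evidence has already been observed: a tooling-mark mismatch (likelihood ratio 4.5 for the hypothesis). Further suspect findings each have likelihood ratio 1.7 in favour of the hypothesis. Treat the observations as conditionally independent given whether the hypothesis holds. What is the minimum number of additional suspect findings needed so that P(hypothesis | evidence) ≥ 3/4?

Prior odds = (1/600)/(599/600) = 1/599.
Bayes factor of the evidence already in hand = 4.5.
Odds after that evidence = (1/599) × 4.5 = 9/1198.
Target odds = 0.75/0.25 = 3.
Need 1.7ⁿ ≥ 3 ÷ (9/1198) = 1198/3.
1.7¹¹ ≈342.719 falls short of 1198/3 but 1.7¹² ≈582.622 reaches it, so n = 12.

12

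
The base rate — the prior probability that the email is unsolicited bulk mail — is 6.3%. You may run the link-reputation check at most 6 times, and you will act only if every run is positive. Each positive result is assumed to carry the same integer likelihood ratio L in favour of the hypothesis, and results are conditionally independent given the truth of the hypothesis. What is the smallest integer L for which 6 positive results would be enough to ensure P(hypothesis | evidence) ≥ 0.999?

Prior odds = 0.063/0.937 = 63/937.
Target odds = 0.999/0.001 = 999.
Need L⁶ ≥ 999 ÷ (63/937) = 104007/7.
4⁶ = 4096 < 104007/7 ≤ 15625 = 5⁶, so L = 5.

5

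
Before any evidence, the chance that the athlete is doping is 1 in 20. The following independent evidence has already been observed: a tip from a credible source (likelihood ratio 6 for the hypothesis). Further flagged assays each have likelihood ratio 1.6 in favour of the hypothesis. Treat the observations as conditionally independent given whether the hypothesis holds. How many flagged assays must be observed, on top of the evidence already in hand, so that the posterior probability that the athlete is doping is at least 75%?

5

Prior odds = 0.05/0.95 = 1/19.
Bayes factor of the evidence already in hand = 6.
Odds after that evidence = (1/19) × 6 = 6/19.
Target odds = 0.75/0.25 = 3.
Need 1.6ⁿ ≥ 3 ÷ (6/19) = 9.5.
1.6⁴ = 6.5536 falls short of 9.5 but 1.6⁵ = 10.48576 reaches it, so n = 5.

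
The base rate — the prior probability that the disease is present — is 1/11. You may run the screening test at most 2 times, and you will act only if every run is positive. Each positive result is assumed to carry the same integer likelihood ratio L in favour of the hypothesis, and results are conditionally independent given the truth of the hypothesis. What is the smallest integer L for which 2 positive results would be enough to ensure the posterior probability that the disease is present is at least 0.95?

14

Prior odds = (1/11)/(10/11) = 0.1.
Target odds = 0.95/0.05 = 19.
Need L² ≥ 19 ÷ 0.1 = 190.
13² = 169 < 190 ≤ 196 = 14², so L = 14.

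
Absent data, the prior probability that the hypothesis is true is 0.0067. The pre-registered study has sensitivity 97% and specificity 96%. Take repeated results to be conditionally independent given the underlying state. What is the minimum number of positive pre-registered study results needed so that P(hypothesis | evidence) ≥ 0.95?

Prior odds = 0.0067/0.9933 = 67/9933.
False-positive rate = 1 − 0.96 = 0.04; likelihood ratio of a positive = 0.97/0.04 = 24.25.
Target posterior odds = 0.95/0.05 = 19.
Require 24.25ⁿ ≥ 19 ÷ (67/9933) = 188727/67.
24.25² = 588.0625 falls short of 188727/67 but 24.25³ = 912673/64 reaches it, so n = 3.

3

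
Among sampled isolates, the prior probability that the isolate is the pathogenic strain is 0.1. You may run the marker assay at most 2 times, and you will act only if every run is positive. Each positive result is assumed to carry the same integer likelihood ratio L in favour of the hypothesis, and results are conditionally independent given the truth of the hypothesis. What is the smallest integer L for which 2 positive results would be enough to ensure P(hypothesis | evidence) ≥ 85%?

8

Prior odds = 0.1/0.9 = 1/9.
Target odds = 0.85/0.15 = 17/3.
Need L² ≥ 17/3 ÷ (1/9) = 51.
7² = 49 < 51 ≤ 64 = 8², so L = 8.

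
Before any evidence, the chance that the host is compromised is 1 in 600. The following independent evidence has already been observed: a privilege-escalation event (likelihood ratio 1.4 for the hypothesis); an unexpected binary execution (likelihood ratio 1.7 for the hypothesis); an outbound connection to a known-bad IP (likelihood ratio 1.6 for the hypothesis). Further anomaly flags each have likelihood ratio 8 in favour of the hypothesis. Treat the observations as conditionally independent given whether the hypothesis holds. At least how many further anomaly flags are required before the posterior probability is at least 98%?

Prior odds = (1/600)/(599/600) = 1/599.
Combined Bayes factor of the evidence already in hand = 1.4 × 1.7 × 1.6 = 3.808.
Odds after that evidence = (1/599) × 3.808 = 476/74875.
Target odds = 0.98/0.02 = 49.
Need 8ⁿ ≥ 49 ÷ (476/74875) = 524125/68.
8⁴ = 4096 falls short of 524125/68 but 8⁵ = 32768 reaches it, so n = 5.

5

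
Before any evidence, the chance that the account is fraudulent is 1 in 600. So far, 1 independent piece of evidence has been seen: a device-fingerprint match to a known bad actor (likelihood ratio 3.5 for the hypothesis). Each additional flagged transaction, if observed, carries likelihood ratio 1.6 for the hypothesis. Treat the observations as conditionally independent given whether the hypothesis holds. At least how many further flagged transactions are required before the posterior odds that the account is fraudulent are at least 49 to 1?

Prior odds = (1/600)/(599/600) = 1/599.
Bayes factor of the evidence already in hand = 3.5.
Odds after that evidence = (1/599) × 3.5 = 7/1198.
Target odds = 49.
Need 1.6ⁿ ≥ 49 ÷ (7/1198) = 8386.
1.6¹⁹ ≈7555.79 falls short of 8386 but 1.6²⁰ ≈12089.3 reaches it, so n = 20.

20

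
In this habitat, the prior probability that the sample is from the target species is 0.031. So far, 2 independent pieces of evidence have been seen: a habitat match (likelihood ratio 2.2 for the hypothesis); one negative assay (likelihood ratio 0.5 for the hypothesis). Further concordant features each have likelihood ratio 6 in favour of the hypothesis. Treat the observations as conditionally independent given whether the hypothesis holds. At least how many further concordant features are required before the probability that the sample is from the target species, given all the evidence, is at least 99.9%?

Prior odds = 0.031/0.969 = 31/969.
Combined Bayes factor of the evidence already in hand = 2.2 × 0.5 = 1.1.
Odds after that evidence = (31/969) × 1.1 = 341/9690.
Target odds = 0.999/0.001 = 999.
Need 6ⁿ ≥ 999 ÷ (341/9690) = 9680310/341.
6⁵ = 7776 falls short of 9680310/341 but 6⁶ = 46656 reaches it, so n = 6.

6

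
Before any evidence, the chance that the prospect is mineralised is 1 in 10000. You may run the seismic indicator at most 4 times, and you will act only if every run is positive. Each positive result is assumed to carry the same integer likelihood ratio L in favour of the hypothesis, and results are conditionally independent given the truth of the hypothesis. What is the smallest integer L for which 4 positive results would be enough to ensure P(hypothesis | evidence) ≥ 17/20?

Prior odds = 0.0001/0.9999 = 1/9999.
Target odds = 0.85/0.15 = 17/3.
Need L⁴ ≥ 17/3 ÷ (1/9999) = 56661.
15⁴ = 50625 < 56661 ≤ 65536 = 16⁴, so L = 16.

16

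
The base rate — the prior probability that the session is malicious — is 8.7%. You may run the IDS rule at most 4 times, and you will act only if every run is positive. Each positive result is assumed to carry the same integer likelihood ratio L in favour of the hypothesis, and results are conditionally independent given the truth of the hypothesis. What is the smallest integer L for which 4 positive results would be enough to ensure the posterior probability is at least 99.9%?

11

Prior odds = 0.087/0.913 = 87/913.
Target odds = 0.999/0.001 = 999.
Need L⁴ ≥ 999 ÷ (87/913) = 304029/29.
10⁴ = 10000 < 304029/29 ≤ 14641 = 11⁴, so L = 11.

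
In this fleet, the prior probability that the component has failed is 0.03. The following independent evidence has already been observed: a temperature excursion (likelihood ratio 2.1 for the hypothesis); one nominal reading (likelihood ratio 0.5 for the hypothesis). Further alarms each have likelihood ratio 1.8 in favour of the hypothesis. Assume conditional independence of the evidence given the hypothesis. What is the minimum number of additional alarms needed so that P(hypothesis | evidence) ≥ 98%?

13

Prior odds = 0.03/0.97 = 3/97.
Combined Bayes factor of the evidence already in hand = 2.1 × 0.5 = 1.05.
Odds after that evidence = (3/97) × 1.05 = 63/1940.
Target odds = 0.98/0.02 = 49.
Need 1.8ⁿ ≥ 49 ÷ (63/1940) = 13580/9.
1.8¹² ≈1156.83 falls short of 13580/9 but 1.8¹³ ≈2082.3 reaches it, so n = 13.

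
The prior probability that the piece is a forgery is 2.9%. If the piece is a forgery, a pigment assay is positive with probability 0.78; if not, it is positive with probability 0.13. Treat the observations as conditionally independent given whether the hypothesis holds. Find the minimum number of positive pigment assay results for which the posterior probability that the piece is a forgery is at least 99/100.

5

Prior odds: 0.029 ÷ 0.971 = 29/971.
Likelihood ratio of a positive = 0.78/0.13 = 6.
Target odds: 0.99 ÷ 0.01 = 99.
Need (29/971) × 6ⁿ ≥ 99, i.e. 6ⁿ ≥ 96129/29.
6⁴ = 1296 falls short of 96129/29 but 6⁵ = 7776 reaches it, so n = 5.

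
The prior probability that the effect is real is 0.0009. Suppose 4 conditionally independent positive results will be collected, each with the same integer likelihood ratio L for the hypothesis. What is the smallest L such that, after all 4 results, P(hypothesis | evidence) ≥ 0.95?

Prior odds = 0.0009/0.9991 = 9/9991.
Target odds = 0.95/0.05 = 19.
Need L⁴ ≥ 19 ÷ (9/9991) = 189829/9.
12⁴ = 20736 < 189829/9 ≤ 28561 = 13⁴, so L = 13.

13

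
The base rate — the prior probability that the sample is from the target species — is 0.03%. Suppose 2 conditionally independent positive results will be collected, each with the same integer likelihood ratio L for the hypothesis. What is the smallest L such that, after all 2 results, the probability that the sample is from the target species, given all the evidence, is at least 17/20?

Prior odds = 0.0003/0.9997 = 3/9997.
Target odds = 0.85/0.15 = 17/3.
Need L² ≥ 17/3 ÷ (3/9997) = 169949/9.
137² = 18769 < 169949/9 ≤ 19044 = 138², so L = 138.

138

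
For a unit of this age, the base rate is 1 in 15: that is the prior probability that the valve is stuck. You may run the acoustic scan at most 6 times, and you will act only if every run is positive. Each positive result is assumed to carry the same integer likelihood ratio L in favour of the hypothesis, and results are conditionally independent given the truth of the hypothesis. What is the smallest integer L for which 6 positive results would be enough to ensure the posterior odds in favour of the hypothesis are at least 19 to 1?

3

Prior odds = (1/15)/(14/15) = 1/14.
Target odds = 19.
Need L⁶ ≥ 19 ÷ (1/14) = 266.
2⁶ = 64 < 266 ≤ 729 = 3⁶, so L = 3.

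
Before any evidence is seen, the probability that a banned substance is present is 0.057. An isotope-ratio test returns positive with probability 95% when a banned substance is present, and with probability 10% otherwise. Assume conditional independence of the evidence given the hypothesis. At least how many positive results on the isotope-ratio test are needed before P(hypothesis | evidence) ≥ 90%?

3

Prior odds: 0.057 ÷ 0.943 = 57/943.
Likelihood ratio of a positive result = 0.95/0.1 = 9.5.
Target posterior odds = 0.9/0.1 = 9.
Require 9.5ⁿ ≥ 9 ÷ (57/943) = 2829/19.
9.5² = 90.25 falls short of 2829/19 but 9.5³ = 857.375 reaches it, so n = 3.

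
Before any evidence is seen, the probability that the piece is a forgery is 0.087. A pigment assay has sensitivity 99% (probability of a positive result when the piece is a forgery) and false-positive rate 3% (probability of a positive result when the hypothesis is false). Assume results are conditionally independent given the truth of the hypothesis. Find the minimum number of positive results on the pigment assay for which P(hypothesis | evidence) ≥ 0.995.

Prior odds = 0.087/0.913 = 87/913.
Likelihood ratio of a positive result = 0.99/0.03 = 33.
Target posterior odds = 0.995/0.005 = 199.
Need (87/913) × 33ⁿ ≥ 199, i.e. 33ⁿ ≥ 181687/87.
33² = 1089 falls short of 181687/87 but 33³ = 35937 reaches it, so n = 3.

3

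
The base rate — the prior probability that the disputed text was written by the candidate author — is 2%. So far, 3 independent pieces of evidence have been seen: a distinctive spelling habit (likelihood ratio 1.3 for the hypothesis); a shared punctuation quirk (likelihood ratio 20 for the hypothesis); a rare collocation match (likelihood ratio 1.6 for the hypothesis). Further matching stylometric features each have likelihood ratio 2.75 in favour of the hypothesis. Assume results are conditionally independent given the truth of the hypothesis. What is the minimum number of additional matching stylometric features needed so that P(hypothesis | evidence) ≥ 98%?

5

Prior odds = 0.02/0.98 = 1/49.
Combined Bayes factor of the evidence already in hand = 1.3 × 20 × 1.6 = 41.6.
Odds after that evidence = (1/49) × 41.6 = 208/245.
Target odds = 0.98/0.02 = 49.
Need 2.75ⁿ ≥ 49 ÷ (208/245) = 12005/208.
2.75⁴ = 57.19140625 falls short of 12005/208 but 2.75⁵ = 161051/1024 reaches it, so n = 5.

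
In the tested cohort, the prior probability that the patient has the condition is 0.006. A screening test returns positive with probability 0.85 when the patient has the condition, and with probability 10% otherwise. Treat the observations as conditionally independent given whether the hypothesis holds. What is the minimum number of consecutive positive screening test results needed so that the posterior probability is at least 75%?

3

Prior odds = 0.006/0.994 = 3/497.
Likelihood ratio of a positive result = 0.85/0.1 = 8.5.
Target posterior odds = 0.75/0.25 = 3.
Require 8.5ⁿ ≥ 3 ÷ (3/497) = 497.
8.5² = 72.25 falls short of 497 but 8.5³ = 614.125 reaches it, so n = 3.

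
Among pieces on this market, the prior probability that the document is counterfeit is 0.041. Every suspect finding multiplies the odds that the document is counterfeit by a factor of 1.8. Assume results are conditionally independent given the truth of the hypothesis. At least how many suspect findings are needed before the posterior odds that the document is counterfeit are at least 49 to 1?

Prior odds: 0.041 ÷ 0.959 = 41/959.
Likelihood ratio per suspect finding = 1.8.
Target odds = 49.
Need (41/959) × 1.8ⁿ ≥ 49, i.e. 1.8ⁿ ≥ 46991/41.
1.8¹¹ ≈642.684 falls short of 46991/41 but 1.8¹² ≈1156.83 reaches it, so n = 12.

12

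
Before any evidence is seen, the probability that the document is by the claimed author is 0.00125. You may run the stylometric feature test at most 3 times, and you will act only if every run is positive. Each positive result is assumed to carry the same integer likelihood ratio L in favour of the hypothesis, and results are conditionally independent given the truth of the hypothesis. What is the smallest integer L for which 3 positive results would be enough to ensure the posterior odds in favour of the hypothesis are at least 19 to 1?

Prior odds = 0.00125/0.99875 = 1/799.
Target odds = 19.
Need L³ ≥ 19 ÷ (1/799) = 15181.
24³ = 13824 < 15181 ≤ 15625 = 25³, so L = 25.

25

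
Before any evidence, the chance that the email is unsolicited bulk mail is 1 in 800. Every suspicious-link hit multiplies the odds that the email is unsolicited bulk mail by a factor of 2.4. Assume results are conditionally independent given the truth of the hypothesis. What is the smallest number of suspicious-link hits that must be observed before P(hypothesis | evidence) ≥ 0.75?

9

Prior odds = 0.00125/0.99875 = 1/799.
Likelihood ratio per suspicious-link hit = 2.4.
Target odds: 0.75 ÷ 0.25 = 3.
Require 2.4ⁿ ≥ 3 ÷ (1/799) = 2397.
2.4⁸ = 429981696/390625 falls short of 2397 but 2.4⁹ ≈2641.81 reaches it, so n = 9.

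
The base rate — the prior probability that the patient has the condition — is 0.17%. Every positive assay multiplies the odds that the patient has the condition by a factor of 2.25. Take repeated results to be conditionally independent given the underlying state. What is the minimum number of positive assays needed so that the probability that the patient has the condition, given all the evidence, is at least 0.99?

14

Prior odds = 0.0017/0.9983 = 17/9983.
Likelihood ratio per positive assay = 2.25.
Target posterior odds = 0.99/0.01 = 99.
Need (17/9983) × 2.25ⁿ ≥ 99, i.e. 2.25ⁿ ≥ 988317/17.
2.25¹³ ≈37876.8 falls short of 988317/17 but 2.25¹⁴ ≈85222.7 reaches it, so n = 14.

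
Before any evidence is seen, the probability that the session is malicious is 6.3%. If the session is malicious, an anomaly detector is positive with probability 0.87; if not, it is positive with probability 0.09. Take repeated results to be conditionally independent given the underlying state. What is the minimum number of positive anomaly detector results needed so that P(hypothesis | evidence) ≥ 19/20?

3

Prior odds = 0.063/0.937 = 63/937.
Likelihood ratio of a positive = 0.87/0.09 = 29/3.
Target odds: 0.95 ÷ 0.05 = 19.
Require (29/3)ⁿ ≥ 19 ÷ (63/937) = 17803/63.
(29/3)² = 841/9 falls short of 17803/63 but (29/3)³ = 24389/27 reaches it, so n = 3.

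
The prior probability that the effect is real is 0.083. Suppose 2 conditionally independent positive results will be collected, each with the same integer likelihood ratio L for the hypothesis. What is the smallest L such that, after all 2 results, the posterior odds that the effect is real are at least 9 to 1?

10

Prior odds = 0.083/0.917 = 83/917.
Target odds = 9.
Need L² ≥ 9 ÷ (83/917) = 8253/83.
9² = 81 < 8253/83 ≤ 100 = 10², so L = 10.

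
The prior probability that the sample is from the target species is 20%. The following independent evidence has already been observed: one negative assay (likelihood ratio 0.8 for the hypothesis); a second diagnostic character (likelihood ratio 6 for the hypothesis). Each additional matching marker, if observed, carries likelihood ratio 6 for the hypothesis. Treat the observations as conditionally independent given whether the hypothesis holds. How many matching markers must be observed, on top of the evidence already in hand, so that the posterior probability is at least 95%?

2

Prior odds = 0.2/0.8 = 0.25.
Combined Bayes factor of the evidence already in hand = 0.8 × 6 = 4.8.
Odds after that evidence = 0.25 × 4.8 = 1.2.
Target odds = 0.95/0.05 = 19.
Need 6ⁿ ≥ 19 ÷ 1.2 = 95/6.
6¹ = 6 falls short of 95/6 but 6² = 36 reaches it, so n = 2.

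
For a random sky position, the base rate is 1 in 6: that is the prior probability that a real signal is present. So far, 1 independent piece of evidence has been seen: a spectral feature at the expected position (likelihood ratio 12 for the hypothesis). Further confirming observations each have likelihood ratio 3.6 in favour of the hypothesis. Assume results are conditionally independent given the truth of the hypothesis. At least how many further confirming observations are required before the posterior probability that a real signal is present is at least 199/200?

4

Prior odds = (1/6)/(5/6) = 0.2.
Bayes factor of the evidence already in hand = 12.
Odds after that evidence = 0.2 × 12 = 2.4.
Target odds = 0.995/0.005 = 199.
Need 3.6ⁿ ≥ 199 ÷ 2.4 = 995/12.
3.6³ = 46.656 falls short of 995/12 but 3.6⁴ = 167.9616 reaches it, so n = 4.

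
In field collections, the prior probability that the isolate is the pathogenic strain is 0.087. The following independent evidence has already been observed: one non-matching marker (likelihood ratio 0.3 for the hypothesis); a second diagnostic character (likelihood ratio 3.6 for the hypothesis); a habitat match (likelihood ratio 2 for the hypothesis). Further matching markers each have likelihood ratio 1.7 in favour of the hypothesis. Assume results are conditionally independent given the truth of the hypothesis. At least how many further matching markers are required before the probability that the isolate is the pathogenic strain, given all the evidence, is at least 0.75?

Prior odds = 0.087/0.913 = 87/913.
Combined Bayes factor of the evidence already in hand = 0.3 × 3.6 × 2 = 2.16.
Odds after that evidence = (87/913) × 2.16 = 4698/22825.
Target odds = 0.75/0.25 = 3.
Need 1.7ⁿ ≥ 3 ÷ (4698/22825) = 22825/1566.
1.7⁵ = 1419857/100000 falls short of 22825/1566 but 1.7⁶ = 24137569/1000000 reaches it, so n = 6.

6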